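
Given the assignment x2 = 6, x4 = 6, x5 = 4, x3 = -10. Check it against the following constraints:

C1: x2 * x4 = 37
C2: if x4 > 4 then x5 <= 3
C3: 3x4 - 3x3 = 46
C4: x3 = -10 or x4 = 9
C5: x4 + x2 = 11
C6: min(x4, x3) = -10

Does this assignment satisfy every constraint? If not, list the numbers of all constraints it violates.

Constraints 1, 2, 3, 5 do not hold.

C1: x2 * x4 = 6 * 6 = 36, not 37  ✗
C2: x4 = 6 > 4, so we need x5 ≤ 3; but x5 = 4 > 3  ✗
C3: 3x4 - 3x3 = 3(6) - 3(-10) = 48, not 46  ✗
C4: x3 = -10 = -10 (first disjunct)  ✓
C5: x4 + x2 = 6 + 6 = 12, not 11  ✗
C6: min(6, -10) = -10  ✓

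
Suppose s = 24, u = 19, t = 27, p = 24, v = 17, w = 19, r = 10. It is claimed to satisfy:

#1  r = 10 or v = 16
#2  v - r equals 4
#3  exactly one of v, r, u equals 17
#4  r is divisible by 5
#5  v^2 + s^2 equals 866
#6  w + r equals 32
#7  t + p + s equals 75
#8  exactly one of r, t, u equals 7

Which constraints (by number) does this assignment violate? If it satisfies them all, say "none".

#1 r = 10 = 10 (first disjunct)  yes
#2 v - r = 17 - 10 = 7, not 4  no
#3 v=17, r=10, u=19; 1 of them equals 17  yes
#4 10 / 5 = 2, so 5 divides 10  yes
#5 v^2 + s^2 = 17^2 + 24^2 = 289 + 576 = 865, not 866  no
#6 w + r = 19 + 10 = 29, not 32  no
#7 t + p + s = 27 + 24 + 24 = 75  yes
#8 r=10, t=27, u=19; 0 of them equal 7, not exactly one  no

Constraints 2, 5, 6, 8 are violated.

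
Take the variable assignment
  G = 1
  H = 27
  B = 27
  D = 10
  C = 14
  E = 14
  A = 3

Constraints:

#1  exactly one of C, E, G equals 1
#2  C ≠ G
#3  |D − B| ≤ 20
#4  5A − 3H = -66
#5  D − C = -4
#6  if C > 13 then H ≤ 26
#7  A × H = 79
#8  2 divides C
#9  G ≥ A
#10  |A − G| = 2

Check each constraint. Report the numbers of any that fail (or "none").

#1 C=14, E=14, G=1; 1 of them equals 1  ✔
#2 C = 14, G = 1; distinct  ✔
#3 |10 − 27| = 17; 17 ≤ 20  ✔
#4 5A − 3H = 5(3) − 3(27) = -66  ✔
#5 D − C = 10 − 14 = -4  ✔
#6 C = 14 > 13, so we need H ≤ 26; but H = 27 > 26  ✘
#7 A × H = 3 × 27 = 81, not 79  ✘
#8 14 / 2 = 7, so 2 divides 14  ✔
#9 G = 1, A = 3; 1 < 3 (want ≥)  ✘
#10 |3 − 1| = 2  ✔

No — constraints 6, 7, 9 are not satisfied.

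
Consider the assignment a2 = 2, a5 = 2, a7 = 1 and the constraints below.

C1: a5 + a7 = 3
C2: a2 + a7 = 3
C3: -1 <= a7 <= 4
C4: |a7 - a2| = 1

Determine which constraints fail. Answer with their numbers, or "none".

All constraints are satisfied.

C1: a5 + a7 = 2 + 1 = 3  yes
C2: a2 + a7 = 2 + 1 = 3  yes
C3: a7 = 1 lies in [-1, 4]  yes
C4: |1 - 2| = 1  yes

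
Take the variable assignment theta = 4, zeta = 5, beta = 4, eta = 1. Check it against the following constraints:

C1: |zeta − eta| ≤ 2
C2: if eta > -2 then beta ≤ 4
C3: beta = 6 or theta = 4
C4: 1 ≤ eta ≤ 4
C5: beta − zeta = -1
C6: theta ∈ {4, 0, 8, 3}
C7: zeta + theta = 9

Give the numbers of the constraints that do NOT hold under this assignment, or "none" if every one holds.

No — constraint 1 is not satisfied.

C1: |5 − 1| = 4; 4 > 2, exceeds bound 2  fails
C2: eta = 1 > -2, so we need beta ≤ 4; beta = 4 ≤ 4  holds
C3: beta = 4 ≠ 6, but theta = 4 = 4 (second disjunct)  holds
C4: eta = 1 lies in [1, 4]  holds
C5: beta − zeta = 4 − 5 = -1  holds
C6: theta = 4 is in {4, 0, 8, 3}  holds
C7: zeta + theta = 5 + 4 = 9  holds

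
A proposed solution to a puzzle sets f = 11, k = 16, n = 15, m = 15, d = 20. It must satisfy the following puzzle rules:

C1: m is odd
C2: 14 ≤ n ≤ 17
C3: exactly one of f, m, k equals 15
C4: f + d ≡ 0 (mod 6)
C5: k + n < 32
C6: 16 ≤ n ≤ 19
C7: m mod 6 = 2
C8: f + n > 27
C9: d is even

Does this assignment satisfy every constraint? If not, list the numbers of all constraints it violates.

C1: m = 15 is odd — holds.
C2: n = 15 lies in [14, 17] — holds.
C3: f=11, m=15, k=16; 1 of them equals 15 — holds.
C4: f + d = 31; 31 mod 6 = 1, not 0 — fails.
C5: k + n = 16 + 15 = 31; 31 < 32 — holds.
C6: n = 15 is outside [16, 19] — fails.
C7: 15 mod 6 = 3, not 2 — fails.
C8: f + n = 11 + 15 = 26; 26 ≤ 27, bound 27 not met — fails.
C9: d = 20 is even — holds.

The assignment fails constraints 4, 6, 7, 8.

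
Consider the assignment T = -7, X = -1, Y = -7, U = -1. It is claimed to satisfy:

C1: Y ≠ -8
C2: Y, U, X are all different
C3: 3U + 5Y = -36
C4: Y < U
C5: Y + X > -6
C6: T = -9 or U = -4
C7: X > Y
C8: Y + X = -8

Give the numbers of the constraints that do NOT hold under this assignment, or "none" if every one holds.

The assignment fails constraints 2, 3, 5, 6.

C1: Y = -7, and -7 ≠ -8 — OK.
C2: U = X = -1, not all different — violated.
C3: 3U + 5Y = 3(-1) + 5(-7) = -38, not -36 — violated.
C4: Y = -7, U = -1; -7 < -1 — OK.
C5: Y + X = -7 + (-1) = -8; -8 ≤ -6, bound -6 not met — violated.
C6: T = -7 ≠ -9 and U = -1 ≠ -4; both disjuncts false — violated.
C7: X = -1, Y = -7; -1 > -7 — OK.
C8: Y + X = -7 + (-1) = -8 — OK.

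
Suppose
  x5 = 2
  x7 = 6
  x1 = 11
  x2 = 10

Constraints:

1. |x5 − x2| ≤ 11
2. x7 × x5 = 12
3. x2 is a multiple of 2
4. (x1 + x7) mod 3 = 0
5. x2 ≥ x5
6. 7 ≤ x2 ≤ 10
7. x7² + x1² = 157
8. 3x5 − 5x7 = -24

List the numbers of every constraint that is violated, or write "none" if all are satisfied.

1. |2 − 10| = 8; 8 ≤ 11 — holds.
2. x7 × x5 = 6 × 2 = 12 — holds.
3. 10 / 2 = 5, so 2 divides 10 — holds.
4. x1 + x7 = 17; 17 mod 3 = 2, not 0 — does not hold.
5. x2 = 10, x5 = 2; 10 ≥ 2 — holds.
6. x2 = 10 lies in [7, 10] — holds.
7. x7² + x1² = 6² + 11² = 36 + 121 = 157 — holds.
8. 3x5 − 5x7 = 3(2) − 5(6) = -24 — holds.

Constraint 4 is violated.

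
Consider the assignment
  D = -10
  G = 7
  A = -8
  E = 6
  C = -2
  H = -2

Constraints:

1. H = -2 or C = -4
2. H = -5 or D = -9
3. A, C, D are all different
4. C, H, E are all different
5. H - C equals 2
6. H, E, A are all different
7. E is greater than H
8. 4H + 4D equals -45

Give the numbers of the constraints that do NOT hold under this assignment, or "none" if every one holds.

1. H = -2 = -2 (first disjunct) — satisfied.
2. H = -2 ≠ -5 and D = -10 ≠ -9; both disjuncts false — violated.
3. values -8, -2, -10 are pairwise distinct — satisfied.
4. C = H = -2, not all different — violated.
5. H - C = -2 - (-2) = 0, not 2 — violated.
6. values -2, 6, -8 are pairwise distinct — satisfied.
7. E = 6, H = -2; 6 > -2 — satisfied.
8. 4H + 4D = 4(-2) + 4(-10) = -48, not -45 — violated.

The assignment fails constraints 2, 4, 5, 8.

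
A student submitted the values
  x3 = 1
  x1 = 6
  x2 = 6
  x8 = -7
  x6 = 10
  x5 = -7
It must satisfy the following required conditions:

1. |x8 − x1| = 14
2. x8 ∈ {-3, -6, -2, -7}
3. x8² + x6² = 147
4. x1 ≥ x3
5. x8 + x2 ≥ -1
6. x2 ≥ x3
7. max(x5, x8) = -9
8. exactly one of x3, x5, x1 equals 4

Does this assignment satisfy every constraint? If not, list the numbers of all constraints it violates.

1. |-7 − 6| = 13, not 14  no
2. x8 = -7 is in {-3, -6, -2, -7}  yes
3. x8² + x6² = (-7)² + 10² = 49 + 100 = 149, not 147  no
4. x1 = 6, x3 = 1; 6 ≥ 1  yes
5. x8 + x2 = -7 + 6 = -1; -1 ≥ -1  yes
6. x2 = 6, x3 = 1; 6 ≥ 1  yes
7. max(-7, -7) = -7, not -9  no
8. x3=1, x5=-7, x1=6; 0 of them equal 4, not exactly one  no

Violated: 1, 3, 7, and 8.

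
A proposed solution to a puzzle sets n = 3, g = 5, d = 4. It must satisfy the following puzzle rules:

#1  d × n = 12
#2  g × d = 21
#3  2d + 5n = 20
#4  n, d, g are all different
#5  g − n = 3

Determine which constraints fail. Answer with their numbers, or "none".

Constraints 2, 3, and 5 do not hold.

#1 d × n = 4 × 3 = 12 — satisfied.
#2 g × d = 5 × 4 = 20, not 21 — violated.
#3 2d + 5n = 2(4) + 5(3) = 23, not 20 — violated.
#4 values 3, 4, 5 are pairwise distinct — satisfied.
#5 g − n = 5 − 3 = 2, not 3 — violated.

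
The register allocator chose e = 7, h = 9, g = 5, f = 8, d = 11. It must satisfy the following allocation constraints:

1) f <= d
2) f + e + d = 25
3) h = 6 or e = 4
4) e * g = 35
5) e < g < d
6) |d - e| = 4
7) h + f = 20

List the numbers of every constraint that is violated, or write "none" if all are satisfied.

Constraints 2, 3, 5, 7 are violated.

1) f = 8, d = 11; 8 ≤ 11 — holds.
2) f + e + d = 8 + 7 + 11 = 26, not 25 — does not hold.
3) h = 9 ≠ 6 and e = 7 ≠ 4; both disjuncts false — does not hold.
4) e * g = 7 * 5 = 35 — holds.
5) values 7, 5, 11; e = 7 is not < g = 5 — does not hold.
6) |11 - 7| = 4 — holds.
7) h + f = 9 + 8 = 17, not 20 — does not hold.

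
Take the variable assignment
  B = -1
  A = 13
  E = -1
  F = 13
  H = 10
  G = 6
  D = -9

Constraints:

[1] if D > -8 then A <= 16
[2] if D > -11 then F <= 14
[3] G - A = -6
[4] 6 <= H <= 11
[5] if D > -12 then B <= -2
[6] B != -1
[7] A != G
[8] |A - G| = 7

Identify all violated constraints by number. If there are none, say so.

No — constraints 3, 5, 6 are not satisfied.

[1] D = -9, not > -8; antecedent false, conditional vacuously true — satisfied.
[2] D = -9 > -11, so we need F ≤ 14; F = 13 ≤ 14 — satisfied.
[3] G - A = 6 - 13 = -7, not -6 — violated.
[4] H = 10 lies in [6, 11] — satisfied.
[5] D = -9 > -12, so we need B ≤ -2; but B = -1 > -2 — violated.
[6] B = -1, but -1 is required to differ — violated.
[7] A = 13, G = 6; distinct — satisfied.
[8] |13 - 6| = 7 — satisfied.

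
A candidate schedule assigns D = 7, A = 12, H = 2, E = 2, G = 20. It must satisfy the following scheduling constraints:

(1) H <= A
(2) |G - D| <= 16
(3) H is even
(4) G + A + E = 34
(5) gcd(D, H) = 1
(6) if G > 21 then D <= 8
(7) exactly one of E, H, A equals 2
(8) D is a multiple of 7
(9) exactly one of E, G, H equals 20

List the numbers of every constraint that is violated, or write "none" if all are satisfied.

(1) H = 2, A = 12; 2 ≤ 12 — satisfied.
(2) |20 - 7| = 13; 13 ≤ 16 — satisfied.
(3) H = 2 is even — satisfied.
(4) G + A + E = 20 + 12 + 2 = 34 — satisfied.
(5) gcd(7, 2) = 1 — satisfied.
(6) G = 20, not > 21; antecedent false, conditional vacuously true — satisfied.
(7) E=2, H=2, A=12; 2 of them equal 2, not exactly one — violated.
(8) 7 / 7 = 1, so 7 divides 7 — satisfied.
(9) E=2, G=20, H=2; 1 of them equals 20 — satisfied.

The assignment fails constraint 7.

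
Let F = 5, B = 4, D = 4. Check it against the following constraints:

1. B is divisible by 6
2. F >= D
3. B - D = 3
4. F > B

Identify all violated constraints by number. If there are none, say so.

1. 4 = 6*0 + 4, so 6 does not divide 4  no
2. F = 5, D = 4; 5 ≥ 4  yes
3. B - D = 4 - 4 = 0, not 3  no
4. F = 5, B = 4; 5 > 4  yes

The assignment fails constraints 1, 3.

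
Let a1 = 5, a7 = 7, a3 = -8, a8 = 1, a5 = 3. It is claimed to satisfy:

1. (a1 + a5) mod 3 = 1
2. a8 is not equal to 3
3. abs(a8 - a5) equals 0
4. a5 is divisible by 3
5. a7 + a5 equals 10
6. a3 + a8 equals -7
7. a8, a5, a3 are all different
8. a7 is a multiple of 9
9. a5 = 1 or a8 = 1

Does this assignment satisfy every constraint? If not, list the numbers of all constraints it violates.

Constraints 1, 3, and 8 are violated.

1. a1 + a5 = 8; 8 mod 3 = 2, not 1 — does not hold.
2. a8 = 1, and 1 ≠ 3 — holds.
3. abs(1 - 3) = 2, not 0 — does not hold.
4. 3 / 3 = 1, so 3 divides 3 — holds.
5. a7 + a5 = 7 + 3 = 10 — holds.
6. a3 + a8 = -8 + 1 = -7 — holds.
7. values 1, 3, -8 are pairwise distinct — holds.
8. 7 = 9*0 + 7, so 9 does not divide 7 — does not hold.
9. a5 = 3 ≠ 1, but a8 = 1 = 1 (second disjunct) — holds.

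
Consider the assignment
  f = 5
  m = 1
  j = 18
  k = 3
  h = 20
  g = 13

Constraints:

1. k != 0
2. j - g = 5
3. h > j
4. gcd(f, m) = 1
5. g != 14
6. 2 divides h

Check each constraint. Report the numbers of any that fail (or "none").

All constraints are satisfied.

1. k = 3, and 3 ≠ 0 — holds.
2. j - g = 18 - 13 = 5 — holds.
3. h = 20, j = 18; 20 > 18 — holds.
4. gcd(5, 1) = 1 — holds.
5. g = 13, and 13 ≠ 14 — holds.
6. 20 / 2 = 10, so 2 divides 20 — holds.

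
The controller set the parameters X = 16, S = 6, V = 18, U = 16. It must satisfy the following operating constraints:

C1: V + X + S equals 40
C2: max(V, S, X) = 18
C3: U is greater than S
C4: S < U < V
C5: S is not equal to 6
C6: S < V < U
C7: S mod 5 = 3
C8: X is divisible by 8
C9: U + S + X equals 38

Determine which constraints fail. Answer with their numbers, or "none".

C1: V + X + S = 18 + 16 + 6 = 40 — holds.
C2: max(18, 6, 16) = 18 — holds.
C3: U = 16, S = 6; 16 > 6 — holds.
C4: values 6 < 16 < 18 — holds.
C5: S = 6, but 6 is required to differ — does not hold.
C6: values 6, 18, 16; V = 18 is not < U = 16 — does not hold.
C7: 6 mod 5 = 1, not 3 — does not hold.
C8: 16 / 8 = 2, so 8 divides 16 — holds.
C9: U + S + X = 16 + 6 + 16 = 38 — holds.

Violated: 5, 6, 7.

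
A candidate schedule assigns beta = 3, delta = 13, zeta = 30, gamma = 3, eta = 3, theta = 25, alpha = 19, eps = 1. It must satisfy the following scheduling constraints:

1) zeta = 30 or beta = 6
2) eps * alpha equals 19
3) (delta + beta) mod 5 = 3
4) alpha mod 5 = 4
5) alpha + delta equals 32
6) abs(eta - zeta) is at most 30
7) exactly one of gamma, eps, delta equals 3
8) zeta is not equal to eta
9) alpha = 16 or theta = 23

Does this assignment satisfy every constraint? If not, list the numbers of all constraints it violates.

Constraints 3 and 9 are violated.

1) zeta = 30 = 30 (first disjunct)  ✓
2) eps * alpha = 1 * 19 = 19  ✓
3) delta + beta = 16; 16 mod 5 = 1, not 3  ✗
4) 19 mod 5 = 4  ✓
5) alpha + delta = 19 + 13 = 32  ✓
6) abs(3 - 30) = 27; 27 ≤ 30  ✓
7) gamma=3, eps=1, delta=13; 1 of them equals 3  ✓
8) zeta = 30, eta = 3; distinct  ✓
9) alpha = 19 ≠ 16 and theta = 25 ≠ 23; both disjuncts false  ✗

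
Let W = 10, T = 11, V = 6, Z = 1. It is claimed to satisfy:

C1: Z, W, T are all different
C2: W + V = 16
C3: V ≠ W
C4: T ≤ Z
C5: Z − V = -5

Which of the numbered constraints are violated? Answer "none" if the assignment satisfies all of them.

Constraint 4 does not hold.

C1: values 1, 10, 11 are pairwise distinct — OK.
C2: W + V = 10 + 6 = 16 — OK.
C3: V = 6, W = 10; distinct — OK.
C4: T = 11, Z = 1; 11 > 1 (want ≤) — violated.
C5: Z − V = 1 − 6 = -5 — OK.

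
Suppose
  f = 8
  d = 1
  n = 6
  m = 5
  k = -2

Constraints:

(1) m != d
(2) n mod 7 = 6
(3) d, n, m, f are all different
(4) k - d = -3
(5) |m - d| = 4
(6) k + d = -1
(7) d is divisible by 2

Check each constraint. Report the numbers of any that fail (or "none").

(1) m = 5, d = 1; distinct — holds.
(2) 6 mod 7 = 6 — holds.
(3) values 1, 6, 5, 8 are pairwise distinct — holds.
(4) k - d = -2 - 1 = -3 — holds.
(5) |5 - 1| = 4 — holds.
(6) k + d = -2 + 1 = -1 — holds.
(7) 1 = 2*0 + 1, so 2 does not divide 1 — does not hold.

The assignment fails constraint 7.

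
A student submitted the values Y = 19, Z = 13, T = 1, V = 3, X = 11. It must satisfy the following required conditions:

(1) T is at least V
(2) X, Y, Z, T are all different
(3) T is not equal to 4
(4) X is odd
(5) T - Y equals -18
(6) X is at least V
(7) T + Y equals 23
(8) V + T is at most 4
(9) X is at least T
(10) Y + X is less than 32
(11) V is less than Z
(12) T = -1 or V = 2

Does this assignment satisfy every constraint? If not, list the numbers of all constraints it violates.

No — constraints 1, 7, and 12 are not satisfied.

(1) T = 1, V = 3; 1 < 3 (want ≥) — violated.
(2) values 11, 19, 13, 1 are pairwise distinct — satisfied.
(3) T = 1, and 1 ≠ 4 — satisfied.
(4) X = 11 is odd — satisfied.
(5) T - Y = 1 - 19 = -18 — satisfied.
(6) X = 11, V = 3; 11 ≥ 3 — satisfied.
(7) T + Y = 1 + 19 = 20, not 23 — violated.
(8) V + T = 3 + 1 = 4; 4 ≤ 4 — satisfied.
(9) X = 11, T = 1; 11 ≥ 1 — satisfied.
(10) Y + X = 19 + 11 = 30; 30 < 32 — satisfied.
(11) V = 3, Z = 13; 3 < 13 — satisfied.
(12) T = 1 ≠ -1 and V = 3 ≠ 2; both disjuncts false — violated.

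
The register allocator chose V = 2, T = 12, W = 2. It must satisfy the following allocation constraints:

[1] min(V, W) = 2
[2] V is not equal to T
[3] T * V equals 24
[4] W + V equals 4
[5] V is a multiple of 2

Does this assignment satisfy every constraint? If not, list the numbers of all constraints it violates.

No violations.

[1] min(2, 2) = 2 — holds.
[2] V = 2, T = 12; distinct — holds.
[3] T * V = 12 * 2 = 24 — holds.
[4] W + V = 2 + 2 = 4 — holds.
[5] 2 / 2 = 1, so 2 divides 2 — holds.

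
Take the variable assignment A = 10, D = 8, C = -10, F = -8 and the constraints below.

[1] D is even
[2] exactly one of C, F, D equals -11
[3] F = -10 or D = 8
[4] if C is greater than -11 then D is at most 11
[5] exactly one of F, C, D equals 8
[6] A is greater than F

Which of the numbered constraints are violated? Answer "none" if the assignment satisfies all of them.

[1] D = 8 is even — satisfied.
[2] C=-10, F=-8, D=8; 0 of them equal -11, not exactly one — violated.
[3] F = -8 ≠ -10, but D = 8 = 8 (second disjunct) — satisfied.
[4] C = -10 > -11, so we need D ≤ 11; D = 8 ≤ 11 — satisfied.
[5] F=-8, C=-10, D=8; 1 of them equals 8 — satisfied.
[6] A = 10, F = -8; 10 > -8 — satisfied.

No — constraint 2 is not satisfied.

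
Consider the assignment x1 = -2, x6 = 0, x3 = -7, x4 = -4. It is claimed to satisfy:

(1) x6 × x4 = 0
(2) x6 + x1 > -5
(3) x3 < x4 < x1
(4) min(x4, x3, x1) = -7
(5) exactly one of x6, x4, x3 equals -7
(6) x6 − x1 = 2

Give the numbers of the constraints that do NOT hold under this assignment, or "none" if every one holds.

Yes — all constraints hold.

(1) x6 × x4 = 0 × (-4) = 0  ✔
(2) x6 + x1 = 0 + (-2) = -2; -2 > -5  ✔
(3) values -7 < -4 < -2  ✔
(4) min(-4, -7, -2) = -7  ✔
(5) x6=0, x4=-4, x3=-7; 1 of them equals -7  ✔
(6) x6 − x1 = 0 − (-2) = 2  ✔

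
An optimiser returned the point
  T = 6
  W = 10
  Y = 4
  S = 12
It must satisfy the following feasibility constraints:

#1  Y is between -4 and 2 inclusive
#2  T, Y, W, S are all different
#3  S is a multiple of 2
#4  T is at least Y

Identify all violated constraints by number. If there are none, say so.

#1 Y = 4 is outside [-4, 2] — violated.
#2 values 6, 4, 10, 12 are pairwise distinct — satisfied.
#3 12 / 2 = 6, so 2 divides 12 — satisfied.
#4 T = 6, Y = 4; 6 ≥ 4 — satisfied.

Constraint 1 is violated.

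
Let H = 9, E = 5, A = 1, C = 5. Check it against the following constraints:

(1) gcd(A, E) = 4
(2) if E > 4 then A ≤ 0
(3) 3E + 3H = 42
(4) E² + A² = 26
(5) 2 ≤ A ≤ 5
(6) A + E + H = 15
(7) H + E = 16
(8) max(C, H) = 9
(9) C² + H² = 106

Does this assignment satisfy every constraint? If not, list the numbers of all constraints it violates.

Constraints 1, 2, 5, 7 are violated.

(1) gcd(1, 5) = 1, not 4 — fails.
(2) E = 5 > 4, so we need A ≤ 0; but A = 1 > 0 — fails.
(3) 3E + 3H = 3(5) + 3(9) = 42 — holds.
(4) E² + A² = 5² + 1² = 25 + 1 = 26 — holds.
(5) A = 1 is outside [2, 5] — fails.
(6) A + E + H = 1 + 5 + 9 = 15 — holds.
(7) H + E = 9 + 5 = 14, not 16 — fails.
(8) max(5, 9) = 9 — holds.
(9) C² + H² = 5² + 9² = 25 + 81 = 106 — holds.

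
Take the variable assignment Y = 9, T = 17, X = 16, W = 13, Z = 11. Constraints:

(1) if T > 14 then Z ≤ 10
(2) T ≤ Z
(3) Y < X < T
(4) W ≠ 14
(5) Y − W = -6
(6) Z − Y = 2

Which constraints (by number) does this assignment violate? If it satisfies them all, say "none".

Constraints 1, 2, and 5 are violated.

(1) T = 17 > 14, so we need Z ≤ 10; but Z = 11 > 10  FAIL
(2) T = 17, Z = 11; 17 > 11 (want ≤)  FAIL
(3) values 9 < 16 < 17  OK
(4) W = 13, and 13 ≠ 14  OK
(5) Y − W = 9 − 13 = -4, not -6  FAIL
(6) Z − Y = 11 − 9 = 2  OK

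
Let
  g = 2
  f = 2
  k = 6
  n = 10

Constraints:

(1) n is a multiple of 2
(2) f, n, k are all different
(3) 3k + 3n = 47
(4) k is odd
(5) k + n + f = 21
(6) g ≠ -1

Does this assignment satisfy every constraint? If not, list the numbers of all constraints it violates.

Violated: 3, 4, and 5.

(1) 10 / 2 = 5, so 2 divides 10  ✓
(2) values 2, 10, 6 are pairwise distinct  ✓
(3) 3k + 3n = 3(6) + 3(10) = 48, not 47  ✗
(4) k = 6 is even  ✗
(5) k + n + f = 6 + 10 + 2 = 18, not 21  ✗
(6) g = 2, and 2 ≠ -1  ✓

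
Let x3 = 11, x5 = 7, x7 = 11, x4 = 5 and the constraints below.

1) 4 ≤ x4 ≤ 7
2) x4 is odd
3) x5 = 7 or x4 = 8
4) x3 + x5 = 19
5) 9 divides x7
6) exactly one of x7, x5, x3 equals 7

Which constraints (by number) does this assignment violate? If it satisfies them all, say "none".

1) x4 = 5 lies in [4, 7] — satisfied.
2) x4 = 5 is odd — satisfied.
3) x5 = 7 = 7 (first disjunct) — satisfied.
4) x3 + x5 = 11 + 7 = 18, not 19 — violated.
5) 11 = 9×1 + 2, so 9 does not divide 11 — violated.
6) x7=11, x5=7, x3=11; 1 of them equals 7 — satisfied.

The assignment fails constraints 4 and 5.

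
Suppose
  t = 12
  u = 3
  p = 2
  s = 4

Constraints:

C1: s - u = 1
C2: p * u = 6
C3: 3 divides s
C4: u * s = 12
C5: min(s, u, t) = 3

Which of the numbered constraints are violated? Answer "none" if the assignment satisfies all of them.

No — constraint 3 is not satisfied.

C1: s - u = 4 - 3 = 1  ✓
C2: p * u = 2 * 3 = 6  ✓
C3: 4 = 3*1 + 1, so 3 does not divide 4  ✗
C4: u * s = 3 * 4 = 12  ✓
C5: min(4, 3, 12) = 3  ✓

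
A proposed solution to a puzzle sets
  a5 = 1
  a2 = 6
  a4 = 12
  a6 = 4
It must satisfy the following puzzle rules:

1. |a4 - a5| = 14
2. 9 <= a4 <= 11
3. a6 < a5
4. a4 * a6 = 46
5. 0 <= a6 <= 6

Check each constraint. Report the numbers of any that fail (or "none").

1. |12 - 1| = 11, not 14  ✗
2. a4 = 12 is outside [9, 11]  ✗
3. a6 = 4, a5 = 1; 4 ≥ 1 (want <)  ✗
4. a4 * a6 = 12 * 4 = 48, not 46  ✗
5. a6 = 4 lies in [0, 6]  ✓

No — constraints 1, 2, 3, 4 are not satisfied.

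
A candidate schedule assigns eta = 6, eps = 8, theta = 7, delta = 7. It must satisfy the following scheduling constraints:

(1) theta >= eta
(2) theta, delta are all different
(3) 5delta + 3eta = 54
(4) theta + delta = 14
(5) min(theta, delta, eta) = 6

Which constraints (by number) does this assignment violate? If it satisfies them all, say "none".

(1) theta = 7, eta = 6; 7 ≥ 6  ✓
(2) theta = delta = 7, not all different  ✗
(3) 5delta + 3eta = 5(7) + 3(6) = 53, not 54  ✗
(4) theta + delta = 7 + 7 = 14  ✓
(5) min(7, 7, 6) = 6  ✓

Constraints 2, 3 do not hold.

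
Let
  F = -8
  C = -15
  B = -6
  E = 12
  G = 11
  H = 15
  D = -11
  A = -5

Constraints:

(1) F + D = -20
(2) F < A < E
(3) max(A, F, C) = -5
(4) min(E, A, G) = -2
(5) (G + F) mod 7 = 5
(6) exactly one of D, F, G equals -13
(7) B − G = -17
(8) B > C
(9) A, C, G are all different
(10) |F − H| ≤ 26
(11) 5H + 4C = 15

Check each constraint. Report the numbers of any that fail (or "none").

(1) F + D = -8 + (-11) = -19, not -20  fails
(2) values -8 < -5 < 12  holds
(3) max(-5, -8, -15) = -5  holds
(4) min(12, -5, 11) = -5, not -2  fails
(5) G + F = 3; 3 mod 7 = 3, not 5  fails
(6) D=-11, F=-8, G=11; 0 of them equal -13, not exactly one  fails
(7) B − G = -6 − 11 = -17  holds
(8) B = -6, C = -15; -6 > -15  holds
(9) values -5, -15, 11 are pairwise distinct  holds
(10) |-8 − 15| = 23; 23 ≤ 26  holds
(11) 5H + 4C = 5(15) + 4(-15) = 15  holds

The assignment fails constraints 1, 4, 5, 6.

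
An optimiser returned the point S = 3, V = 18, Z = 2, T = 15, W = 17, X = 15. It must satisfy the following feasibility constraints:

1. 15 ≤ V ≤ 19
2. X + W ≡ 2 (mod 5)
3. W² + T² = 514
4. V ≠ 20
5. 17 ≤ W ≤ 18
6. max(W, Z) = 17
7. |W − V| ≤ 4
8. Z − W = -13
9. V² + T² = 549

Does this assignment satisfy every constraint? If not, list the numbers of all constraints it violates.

Constraint 8 does not hold.

1. V = 18 lies in [15, 19] — holds.
2. X + W = 32; 32 mod 5 = 2 — holds.
3. W² + T² = 17² + 15² = 289 + 225 = 514 — holds.
4. V = 18, and 18 ≠ 20 — holds.
5. W = 17 lies in [17, 18] — holds.
6. max(17, 2) = 17 — holds.
7. |17 − 18| = 1; 1 ≤ 4 — holds.
8. Z − W = 2 − 17 = -15, not -13 — does not hold.
9. V² + T² = 18² + 15² = 324 + 225 = 549 — holds.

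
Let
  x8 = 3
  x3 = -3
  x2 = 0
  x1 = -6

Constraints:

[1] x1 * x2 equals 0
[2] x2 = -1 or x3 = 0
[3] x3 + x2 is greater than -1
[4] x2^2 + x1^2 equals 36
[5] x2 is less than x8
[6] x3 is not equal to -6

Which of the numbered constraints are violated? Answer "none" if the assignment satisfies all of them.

[1] x1 * x2 = -6 * 0 = 0 — satisfied.
[2] x2 = 0 ≠ -1 and x3 = -3 ≠ 0; both disjuncts false — violated.
[3] x3 + x2 = -3 + 0 = -3; -3 ≤ -1, bound -1 not met — violated.
[4] x2^2 + x1^2 = 0^2 + (-6)^2 = 0 + 36 = 36 — satisfied.
[5] x2 = 0, x8 = 3; 0 < 3 — satisfied.
[6] x3 = -3, and -3 ≠ -6 — satisfied.

No — constraints 2 and 3 are not satisfied.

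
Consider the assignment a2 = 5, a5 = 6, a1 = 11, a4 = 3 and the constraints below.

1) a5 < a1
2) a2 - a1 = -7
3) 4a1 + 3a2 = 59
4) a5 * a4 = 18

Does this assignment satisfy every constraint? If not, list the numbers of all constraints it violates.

1) a5 = 6, a1 = 11; 6 < 11 — OK.
2) a2 - a1 = 5 - 11 = -6, not -7 — violated.
3) 4a1 + 3a2 = 4(11) + 3(5) = 59 — OK.
4) a5 * a4 = 6 * 3 = 18 — OK.

Violated: 2.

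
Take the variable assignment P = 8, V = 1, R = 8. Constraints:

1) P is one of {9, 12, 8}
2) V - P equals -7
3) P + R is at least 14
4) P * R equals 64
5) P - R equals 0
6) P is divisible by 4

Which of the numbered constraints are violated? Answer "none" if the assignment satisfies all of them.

Yes — all constraints hold.

1) P = 8 is in {9, 12, 8} — satisfied.
2) V - P = 1 - 8 = -7 — satisfied.
3) P + R = 8 + 8 = 16; 16 ≥ 14 — satisfied.
4) P * R = 8 * 8 = 64 — satisfied.
5) P - R = 8 - 8 = 0 — satisfied.
6) 8 / 4 = 2, so 4 divides 8 — satisfied.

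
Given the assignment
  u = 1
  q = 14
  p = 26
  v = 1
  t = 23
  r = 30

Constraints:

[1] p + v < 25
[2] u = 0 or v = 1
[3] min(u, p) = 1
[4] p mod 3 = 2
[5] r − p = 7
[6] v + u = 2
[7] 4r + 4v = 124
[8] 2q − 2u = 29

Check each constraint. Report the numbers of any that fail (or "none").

Constraints 1, 5, 8 are violated.

[1] p + v = 26 + 1 = 27; 27 ≥ 25, bound 25 not met — violated.
[2] u = 1 ≠ 0, but v = 1 = 1 (second disjunct) — OK.
[3] min(1, 26) = 1 — OK.
[4] 26 mod 3 = 2 — OK.
[5] r − p = 30 − 26 = 4, not 7 — violated.
[6] v + u = 1 + 1 = 2 — OK.
[7] 4r + 4v = 4(30) + 4(1) = 124 — OK.
[8] 2q − 2u = 2(14) − 2(1) = 26, not 29 — violated.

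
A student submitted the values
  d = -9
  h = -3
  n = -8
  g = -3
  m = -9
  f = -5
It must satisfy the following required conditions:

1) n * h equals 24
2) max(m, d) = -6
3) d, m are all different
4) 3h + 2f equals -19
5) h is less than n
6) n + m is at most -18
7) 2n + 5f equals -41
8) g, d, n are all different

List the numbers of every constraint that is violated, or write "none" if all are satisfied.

Violated: 2, 3, 5, and 6.

1) n * h = -8 * (-3) = 24 — OK.
2) max(-9, -9) = -9, not -6 — violated.
3) d = m = -9, not all different — violated.
4) 3h + 2f = 3(-3) + 2(-5) = -19 — OK.
5) h = -3, n = -8; -3 ≥ -8 (want <) — violated.
6) n + m = -8 + (-9) = -17; -17 > -18, bound -18 not met — violated.
7) 2n + 5f = 2(-8) + 5(-5) = -41 — OK.
8) values -3, -9, -8 are pairwise distinct — OK.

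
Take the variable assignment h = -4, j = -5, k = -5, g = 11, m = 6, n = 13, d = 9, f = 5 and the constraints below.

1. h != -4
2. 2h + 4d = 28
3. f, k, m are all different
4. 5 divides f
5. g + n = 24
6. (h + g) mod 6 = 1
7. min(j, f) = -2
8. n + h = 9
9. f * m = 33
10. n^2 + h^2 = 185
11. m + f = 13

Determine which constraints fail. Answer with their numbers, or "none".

The assignment fails constraints 1, 7, 9, and 11.

1. h = -4, but -4 is required to differ — violated.
2. 2h + 4d = 2(-4) + 4(9) = 28 — satisfied.
3. values 5, -5, 6 are pairwise distinct — satisfied.
4. 5 / 5 = 1, so 5 divides 5 — satisfied.
5. g + n = 11 + 13 = 24 — satisfied.
6. h + g = 7; 7 mod 6 = 1 — satisfied.
7. min(-5, 5) = -5, not -2 — violated.
8. n + h = 13 + (-4) = 9 — satisfied.
9. f * m = 5 * 6 = 30, not 33 — violated.
10. n^2 + h^2 = 13^2 + (-4)^2 = 169 + 16 = 185 — satisfied.
11. m + f = 6 + 5 = 11, not 13 — violated.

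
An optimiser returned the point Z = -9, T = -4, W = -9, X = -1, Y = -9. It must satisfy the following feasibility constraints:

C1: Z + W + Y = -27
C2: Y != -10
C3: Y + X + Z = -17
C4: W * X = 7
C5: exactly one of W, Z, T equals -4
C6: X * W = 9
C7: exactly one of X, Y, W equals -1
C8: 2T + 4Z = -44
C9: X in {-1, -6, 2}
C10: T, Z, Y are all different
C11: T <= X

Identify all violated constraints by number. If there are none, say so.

No — constraints 3, 4, and 10 are not satisfied.

C1: Z + W + Y = -9 + (-9) + (-9) = -27 — holds.
C2: Y = -9, and -9 ≠ -10 — holds.
C3: Y + X + Z = -9 + (-1) + (-9) = -19, not -17 — fails.
C4: W * X = -9 * (-1) = 9, not 7 — fails.
C5: W=-9, Z=-9, T=-4; 1 of them equals -4 — holds.
C6: X * W = -1 * (-9) = 9 — holds.
C7: X=-1, Y=-9, W=-9; 1 of them equals -1 — holds.
C8: 2T + 4Z = 2(-4) + 4(-9) = -44 — holds.
C9: X = -1 is in {-1, -6, 2} — holds.
C10: Z = Y = -9, not all different — fails.
C11: T = -4, X = -1; -4 ≤ -1 — holds.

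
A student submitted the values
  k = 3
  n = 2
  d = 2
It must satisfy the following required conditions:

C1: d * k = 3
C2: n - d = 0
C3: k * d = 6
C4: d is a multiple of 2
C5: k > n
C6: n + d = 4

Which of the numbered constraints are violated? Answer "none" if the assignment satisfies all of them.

No — constraint 1 is not satisfied.

C1: d * k = 2 * 3 = 6, not 3 — does not hold.
C2: n - d = 2 - 2 = 0 — holds.
C3: k * d = 3 * 2 = 6 — holds.
C4: 2 / 2 = 1, so 2 divides 2 — holds.
C5: k = 3, n = 2; 3 > 2 — holds.
C6: n + d = 2 + 2 = 4 — holds.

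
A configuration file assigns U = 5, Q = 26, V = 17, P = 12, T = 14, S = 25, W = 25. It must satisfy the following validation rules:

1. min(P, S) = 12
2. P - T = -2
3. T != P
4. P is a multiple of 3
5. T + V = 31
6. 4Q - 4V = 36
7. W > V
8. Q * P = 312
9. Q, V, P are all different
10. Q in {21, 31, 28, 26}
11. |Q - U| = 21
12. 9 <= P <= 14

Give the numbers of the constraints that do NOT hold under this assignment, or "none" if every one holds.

All constraints are satisfied.

1. min(12, 25) = 12  true
2. P - T = 12 - 14 = -2  true
3. T = 14, P = 12; distinct  true
4. 12 / 3 = 4, so 3 divides 12  true
5. T + V = 14 + 17 = 31  true
6. 4Q - 4V = 4(26) - 4(17) = 36  true
7. W = 25, V = 17; 25 > 17  true
8. Q * P = 26 * 12 = 312  true
9. values 26, 17, 12 are pairwise distinct  true
10. Q = 26 is in {21, 31, 28, 26}  true
11. |26 - 5| = 21  true
12. P = 12 lies in [9, 14]  true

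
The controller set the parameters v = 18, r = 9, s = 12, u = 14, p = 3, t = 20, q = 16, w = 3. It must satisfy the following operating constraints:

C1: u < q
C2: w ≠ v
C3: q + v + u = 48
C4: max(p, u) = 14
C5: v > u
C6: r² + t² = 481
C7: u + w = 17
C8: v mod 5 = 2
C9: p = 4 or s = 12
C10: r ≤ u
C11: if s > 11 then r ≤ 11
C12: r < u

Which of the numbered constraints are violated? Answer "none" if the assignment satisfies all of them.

Constraint 8 is violated.

C1: u = 14, q = 16; 14 < 16 — holds.
C2: w = 3, v = 18; distinct — holds.
C3: q + v + u = 16 + 18 + 14 = 48 — holds.
C4: max(3, 14) = 14 — holds.
C5: v = 18, u = 14; 18 > 14 — holds.
C6: r² + t² = 9² + 20² = 81 + 400 = 481 — holds.
C7: u + w = 14 + 3 = 17 — holds.
C8: 18 mod 5 = 3, not 2 — does not hold.
C9: p = 3 ≠ 4, but s = 12 = 12 (second disjunct) — holds.
C10: r = 9, u = 14; 9 ≤ 14 — holds.
C11: s = 12 > 11, so we need r ≤ 11; r = 9 ≤ 11 — holds.
C12: r = 9, u = 14; 9 < 14 — holds.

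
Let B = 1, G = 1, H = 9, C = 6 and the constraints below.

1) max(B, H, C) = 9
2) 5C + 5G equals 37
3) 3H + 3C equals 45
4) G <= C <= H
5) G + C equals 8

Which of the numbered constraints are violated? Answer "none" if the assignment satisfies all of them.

Constraints 2, 5 are violated.

1) max(1, 9, 6) = 9 — holds.
2) 5C + 5G = 5(6) + 5(1) = 35, not 37 — does not hold.
3) 3H + 3C = 3(9) + 3(6) = 45 — holds.
4) values 1 <= 6 <= 9 — holds.
5) G + C = 1 + 6 = 7, not 8 — does not hold.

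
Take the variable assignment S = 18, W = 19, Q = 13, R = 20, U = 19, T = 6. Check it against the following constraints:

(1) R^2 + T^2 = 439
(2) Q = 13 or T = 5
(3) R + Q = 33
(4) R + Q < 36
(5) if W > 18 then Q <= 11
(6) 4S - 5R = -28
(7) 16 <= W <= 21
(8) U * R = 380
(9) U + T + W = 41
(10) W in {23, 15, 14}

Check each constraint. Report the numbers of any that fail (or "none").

Violated: 1, 5, 9, and 10.

(1) R^2 + T^2 = 20^2 + 6^2 = 400 + 36 = 436, not 439 — violated.
(2) Q = 13 = 13 (first disjunct) — OK.
(3) R + Q = 20 + 13 = 33 — OK.
(4) R + Q = 20 + 13 = 33; 33 < 36 — OK.
(5) W = 19 > 18, so we need Q ≤ 11; but Q = 13 > 11 — violated.
(6) 4S - 5R = 4(18) - 5(20) = -28 — OK.
(7) W = 19 lies in [16, 21] — OK.
(8) U * R = 19 * 20 = 380 — OK.
(9) U + T + W = 19 + 6 + 19 = 44, not 41 — violated.
(10) W = 19 is not in {23, 15, 14} — violated.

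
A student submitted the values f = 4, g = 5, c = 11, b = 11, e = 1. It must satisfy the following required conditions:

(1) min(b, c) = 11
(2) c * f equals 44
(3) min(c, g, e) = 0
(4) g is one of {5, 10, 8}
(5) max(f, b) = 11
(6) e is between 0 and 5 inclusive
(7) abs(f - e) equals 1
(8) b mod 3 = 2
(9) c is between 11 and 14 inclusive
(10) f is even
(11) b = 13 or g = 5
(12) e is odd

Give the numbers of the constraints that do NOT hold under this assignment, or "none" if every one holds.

(1) min(11, 11) = 11  true
(2) c * f = 11 * 4 = 44  true
(3) min(11, 5, 1) = 1, not 0  false
(4) g = 5 is in {5, 10, 8}  true
(5) max(4, 11) = 11  true
(6) e = 1 lies in [0, 5]  true
(7) abs(4 - 1) = 3, not 1  false
(8) 11 mod 3 = 2  true
(9) c = 11 lies in [11, 14]  true
(10) f = 4 is even  true
(11) b = 11 ≠ 13, but g = 5 = 5 (second disjunct)  true
(12) e = 1 is odd  true

Constraints 3 and 7 are violated.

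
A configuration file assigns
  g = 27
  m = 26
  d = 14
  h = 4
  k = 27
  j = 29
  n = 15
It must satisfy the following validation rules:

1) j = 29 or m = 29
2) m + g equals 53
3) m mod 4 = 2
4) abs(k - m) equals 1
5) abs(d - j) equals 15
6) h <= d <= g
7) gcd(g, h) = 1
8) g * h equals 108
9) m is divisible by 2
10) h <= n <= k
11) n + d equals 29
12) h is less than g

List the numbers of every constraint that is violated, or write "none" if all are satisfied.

The assignment satisfies every constraint.

1) j = 29 = 29 (first disjunct)  ✓
2) m + g = 26 + 27 = 53  ✓
3) 26 mod 4 = 2  ✓
4) abs(27 - 26) = 1  ✓
5) abs(14 - 29) = 15  ✓
6) values 4 <= 14 <= 27  ✓
7) gcd(27, 4) = 1  ✓
8) g * h = 27 * 4 = 108  ✓
9) 26 / 2 = 13, so 2 divides 26  ✓
10) values 4 <= 15 <= 27  ✓
11) n + d = 15 + 14 = 29  ✓
12) h = 4, g = 27; 4 < 27  ✓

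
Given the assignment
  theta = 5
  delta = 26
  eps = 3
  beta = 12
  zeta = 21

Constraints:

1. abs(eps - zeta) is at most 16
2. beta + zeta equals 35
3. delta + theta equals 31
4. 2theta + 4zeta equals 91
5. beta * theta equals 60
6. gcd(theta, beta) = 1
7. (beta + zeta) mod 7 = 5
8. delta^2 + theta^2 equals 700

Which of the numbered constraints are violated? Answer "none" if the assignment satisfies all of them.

1. abs(3 - 21) = 18; 18 > 16, exceeds bound 16  false
2. beta + zeta = 12 + 21 = 33, not 35  false
3. delta + theta = 26 + 5 = 31  true
4. 2theta + 4zeta = 2(5) + 4(21) = 94, not 91  false
5. beta * theta = 12 * 5 = 60  true
6. gcd(5, 12) = 1  true
7. beta + zeta = 33; 33 mod 7 = 5  true
8. delta^2 + theta^2 = 26^2 + 5^2 = 676 + 25 = 701, not 700  false

Constraints 1, 2, 4, 8 do not hold.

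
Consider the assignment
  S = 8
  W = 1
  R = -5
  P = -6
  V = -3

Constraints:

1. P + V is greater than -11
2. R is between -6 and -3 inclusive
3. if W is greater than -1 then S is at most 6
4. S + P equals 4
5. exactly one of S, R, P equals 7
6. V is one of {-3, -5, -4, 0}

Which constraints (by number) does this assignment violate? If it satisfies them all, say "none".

Violated: 3, 4, and 5.

1. P + V = -6 + (-3) = -9; -9 > -11  true
2. R = -5 lies in [-6, -3]  true
3. W = 1 > -1, so we need S ≤ 6; but S = 8 > 6  false
4. S + P = 8 + (-6) = 2, not 4  false
5. S=8, R=-5, P=-6; 0 of them equal 7, not exactly one  false
6. V = -3 is in {-3, -5, -4, 0}  true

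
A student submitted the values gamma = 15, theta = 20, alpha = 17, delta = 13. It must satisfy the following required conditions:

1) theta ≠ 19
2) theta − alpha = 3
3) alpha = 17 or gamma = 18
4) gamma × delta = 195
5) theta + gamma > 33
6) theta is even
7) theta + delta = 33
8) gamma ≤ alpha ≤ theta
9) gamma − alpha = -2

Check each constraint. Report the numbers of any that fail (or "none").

All constraints are satisfied.

1) theta = 20, and 20 ≠ 19  OK
2) theta − alpha = 20 − 17 = 3  OK
3) alpha = 17 = 17 (first disjunct)  OK
4) gamma × delta = 15 × 13 = 195  OK
5) theta + gamma = 20 + 15 = 35; 35 > 33  OK
6) theta = 20 is even  OK
7) theta + delta = 20 + 13 = 33  OK
8) values 15 ≤ 17 ≤ 20  OK
9) gamma − alpha = 15 − 17 = -2  OK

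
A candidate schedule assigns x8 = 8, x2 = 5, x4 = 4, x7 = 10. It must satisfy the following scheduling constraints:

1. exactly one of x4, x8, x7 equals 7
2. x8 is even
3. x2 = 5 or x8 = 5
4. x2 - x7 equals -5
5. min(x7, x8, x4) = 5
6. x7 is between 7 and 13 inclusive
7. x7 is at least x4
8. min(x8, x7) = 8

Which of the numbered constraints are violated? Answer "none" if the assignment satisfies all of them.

No — constraints 1, 5 are not satisfied.

1. x4=4, x8=8, x7=10; 0 of them equal 7, not exactly one — violated.
2. x8 = 8 is even — satisfied.
3. x2 = 5 = 5 (first disjunct) — satisfied.
4. x2 - x7 = 5 - 10 = -5 — satisfied.
5. min(10, 8, 4) = 4, not 5 — violated.
6. x7 = 10 lies in [7, 13] — satisfied.
7. x7 = 10, x4 = 4; 10 ≥ 4 — satisfied.
8. min(8, 10) = 8 — satisfied.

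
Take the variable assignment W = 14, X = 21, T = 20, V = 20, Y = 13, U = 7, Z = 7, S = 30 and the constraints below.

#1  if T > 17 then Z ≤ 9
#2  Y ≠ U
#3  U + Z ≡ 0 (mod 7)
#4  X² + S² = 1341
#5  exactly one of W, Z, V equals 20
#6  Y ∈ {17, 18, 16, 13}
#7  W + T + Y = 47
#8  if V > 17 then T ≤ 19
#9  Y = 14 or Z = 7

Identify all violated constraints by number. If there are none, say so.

Constraint 8 does not hold.

#1 T = 20 > 17, so we need Z ≤ 9; Z = 7 ≤ 9  ✓
#2 Y = 13, U = 7; distinct  ✓
#3 U + Z = 14; 14 mod 7 = 0  ✓
#4 X² + S² = 21² + 30² = 441 + 900 = 1341  ✓
#5 W=14, Z=7, V=20; 1 of them equals 20  ✓
#6 Y = 13 is in {17, 18, 16, 13}  ✓
#7 W + T + Y = 14 + 20 + 13 = 47  ✓
#8 V = 20 > 17, so we need T ≤ 19; but T = 20 > 19  ✗
#9 Y = 13 ≠ 14, but Z = 7 = 7 (second disjunct)  ✓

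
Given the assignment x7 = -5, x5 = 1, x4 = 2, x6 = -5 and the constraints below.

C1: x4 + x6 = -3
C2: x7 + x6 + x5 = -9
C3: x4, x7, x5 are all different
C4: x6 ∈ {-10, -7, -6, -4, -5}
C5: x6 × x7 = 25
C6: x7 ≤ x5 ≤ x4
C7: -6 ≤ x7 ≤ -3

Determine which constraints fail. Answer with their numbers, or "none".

C1: x4 + x6 = 2 + (-5) = -3  ✔
C2: x7 + x6 + x5 = -5 + (-5) + 1 = -9  ✔
C3: values 2, -5, 1 are pairwise distinct  ✔
C4: x6 = -5 is in {-10, -7, -6, -4, -5}  ✔
C5: x6 × x7 = -5 × (-5) = 25  ✔
C6: values -5 ≤ 1 ≤ 2  ✔
C7: x7 = -5 lies in [-6, -3]  ✔

None — every constraint holds.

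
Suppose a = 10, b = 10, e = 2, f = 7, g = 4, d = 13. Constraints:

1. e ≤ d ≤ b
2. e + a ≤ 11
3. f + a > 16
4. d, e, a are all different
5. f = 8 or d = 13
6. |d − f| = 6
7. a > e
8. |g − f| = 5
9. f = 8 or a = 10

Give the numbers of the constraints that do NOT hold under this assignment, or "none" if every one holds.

1. values 2, 13, 10; d = 13 is not ≤ b = 10  ✗
2. e + a = 2 + 10 = 12; 12 > 11, bound 11 not met  ✗
3. f + a = 7 + 10 = 17; 17 > 16  ✓
4. values 13, 2, 10 are pairwise distinct  ✓
5. f = 7 ≠ 8, but d = 13 = 13 (second disjunct)  ✓
6. |13 − 7| = 6  ✓
7. a = 10, e = 2; 10 > 2  ✓
8. |4 − 7| = 3, not 5  ✗
9. f = 7 ≠ 8, but a = 10 = 10 (second disjunct)  ✓

The assignment fails constraints 1, 2, and 8.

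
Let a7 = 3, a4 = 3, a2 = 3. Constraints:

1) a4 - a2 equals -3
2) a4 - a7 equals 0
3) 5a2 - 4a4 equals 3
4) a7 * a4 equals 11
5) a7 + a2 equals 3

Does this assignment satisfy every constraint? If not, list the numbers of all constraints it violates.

The assignment fails constraints 1, 4, and 5.

1) a4 - a2 = 3 - 3 = 0, not -3 — does not hold.
2) a4 - a7 = 3 - 3 = 0 — holds.
3) 5a2 - 4a4 = 5(3) - 4(3) = 3 — holds.
4) a7 * a4 = 3 * 3 = 9, not 11 — does not hold.
5) a7 + a2 = 3 + 3 = 6, not 3 — does not hold.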